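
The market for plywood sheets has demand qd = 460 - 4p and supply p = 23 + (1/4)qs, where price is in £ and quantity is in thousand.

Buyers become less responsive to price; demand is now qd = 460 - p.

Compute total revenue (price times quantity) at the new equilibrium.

38595.84

Solve the original market: 460 - 4p = 4p - 92, hence p = 69 and q = 184.
The shock moves the curves to qd = 460 - p and qs = 4p - 92.
Setting them equal: 460 - p = 4p - 92 → 552 = 5p, so p = 110.4 and q = 349.6.
New expenditure = 110.4 × 349.6 = 38595.84.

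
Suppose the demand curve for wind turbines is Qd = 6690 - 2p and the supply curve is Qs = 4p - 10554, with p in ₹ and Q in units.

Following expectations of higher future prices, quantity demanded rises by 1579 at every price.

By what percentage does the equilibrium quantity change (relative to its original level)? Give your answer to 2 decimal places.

+111.75

Before the shock: 6690 - 2p = 4p - 10554 ⇒ 17244 = 6p ⇒ p = 2874, Q = 942.
The shock moves the curves to Qd = 8269 - 2p and Qs = 4p - 10554.
Setting them equal: 8269 - 2p = 4p - 10554 → 18823 = 6p, so p = 18823/6 ≈ 3137.1667 and Q = 5984/3 ≈ 1994.6667.
%ΔQ = (1994.6667 − 942) / 942 × 100 = +111.75%.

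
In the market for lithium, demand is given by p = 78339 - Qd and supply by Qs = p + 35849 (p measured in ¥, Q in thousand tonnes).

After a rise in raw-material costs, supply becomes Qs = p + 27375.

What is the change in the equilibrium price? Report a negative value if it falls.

+4237

Initially, 78339 - p = p + 35849, so 42490 = 2p and p = 21245, Q = 57094.
The new curves are Qd = 78339 - p (demand) and Qs = p + 27375 (supply).
New equilibrium: 78339 - p = p + 27375 ⇒ 50964 = 2p ⇒ p = 25482, Q = 52857.
Δp = 25482 − 21245 = +4237.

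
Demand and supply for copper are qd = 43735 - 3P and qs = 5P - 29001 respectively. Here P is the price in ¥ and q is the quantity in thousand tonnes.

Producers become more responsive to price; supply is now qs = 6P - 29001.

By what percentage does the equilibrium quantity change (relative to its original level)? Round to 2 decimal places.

Original equilibrium: 43735 - 3P = 5P - 29001 gives 72736 = 8P, so P = 9092 and q = 16459.
The new curves are qd = 43735 - 3P (demand) and qs = 6P - 29001 (supply).
Equate the new curves: 43735 - 3P = 6P - 29001, giving 72736 = 9P, P = 72736/9 ≈ 8081.7778, q = 58469/3 ≈ 19489.6667.
%Δq = (19489.6667 − 16459) / 16459 × 100 = +18.41%.

+18.41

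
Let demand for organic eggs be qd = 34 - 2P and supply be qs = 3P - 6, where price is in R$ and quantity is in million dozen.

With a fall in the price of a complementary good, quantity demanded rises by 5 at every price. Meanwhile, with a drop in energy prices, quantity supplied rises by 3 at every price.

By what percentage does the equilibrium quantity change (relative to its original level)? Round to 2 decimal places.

+23.33

Solve the original market: 34 - 2P = 3P - 6, hence P = 8 and q = 18.
The shock moves the curves to qd = 39 - 2P and qs = 3P - 3.
Setting them equal: 39 - 2P = 3P - 3 → 42 = 5P, so P = 8.4 and q = 22.2.
%Δq = (22.2 − 18) / 18 × 100 = +23.33%.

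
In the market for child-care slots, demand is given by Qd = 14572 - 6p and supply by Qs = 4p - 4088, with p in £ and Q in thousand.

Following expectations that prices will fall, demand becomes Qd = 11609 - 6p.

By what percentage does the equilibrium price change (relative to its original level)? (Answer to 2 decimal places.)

Initially, 14572 - 6p = 4p - 4088, so 18660 = 10p and p = 1866, Q = 3376.
The new curves are Qd = 11609 - 6p (demand) and Qs = 4p - 4088 (supply).
New equilibrium: 11609 - 6p = 4p - 4088 ⇒ 15697 = 10p ⇒ p = 1569.7, Q = 2190.8.
%Δp = (1569.7 − 1866) / 1866 × 100 = -15.88%.

-15.88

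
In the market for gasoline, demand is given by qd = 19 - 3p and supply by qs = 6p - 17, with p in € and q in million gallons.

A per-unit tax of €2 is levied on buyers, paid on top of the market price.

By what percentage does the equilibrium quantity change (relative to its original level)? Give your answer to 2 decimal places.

-57.14

Initially, 19 - 3p = 6p - 17, so 36 = 9p and p = 4, q = 7.
Since buyers pay the price plus the tax, the effective demand curve becomes qd = 13 - 3p.
Clearing the new market: 13 - 3p = 6p - 17, so p = 10/3 ≈ 3.3333 and q = 3.
%Δq = (3 − 7) / 7 × 100 = -57.14%.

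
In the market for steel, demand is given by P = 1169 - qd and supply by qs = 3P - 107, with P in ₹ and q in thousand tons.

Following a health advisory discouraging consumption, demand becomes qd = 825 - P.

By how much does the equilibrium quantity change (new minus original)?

Before the shock: 1169 - P = 3P - 107 ⇒ 1276 = 4P ⇒ P = 319, q = 850.
The new curves are qd = 825 - P (demand) and qs = 3P - 107 (supply).
New equilibrium: 825 - P = 3P - 107 ⇒ 932 = 4P ⇒ P = 233, q = 592.
Δq = 592 − 850 = -258.

-258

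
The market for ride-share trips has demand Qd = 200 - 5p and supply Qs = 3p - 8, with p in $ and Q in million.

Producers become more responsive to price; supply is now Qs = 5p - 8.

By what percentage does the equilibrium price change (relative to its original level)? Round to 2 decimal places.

Solve the original market: 200 - 5p = 3p - 8, hence p = 26 and Q = 70.
The shock moves the curves to Qd = 200 - 5p and Qs = 5p - 8.
Equate the new curves: 200 - 5p = 5p - 8, giving 208 = 10p, p = 20.8, Q = 96.
%Δp = (20.8 − 26) / 26 × 100 = -20.00%.

-20.00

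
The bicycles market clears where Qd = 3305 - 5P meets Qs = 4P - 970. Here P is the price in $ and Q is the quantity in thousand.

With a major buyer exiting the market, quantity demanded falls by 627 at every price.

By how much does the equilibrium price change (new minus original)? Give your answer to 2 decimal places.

-69.67

Original equilibrium: 3305 - 5P = 4P - 970 gives 4275 = 9P, so P = 475 and Q = 930.
After the shift, demand is Qd = 2678 - 5P and supply is Qs = 4P - 970.
Clearing the new market: 2678 - 5P = 4P - 970, so P = 1216/3 ≈ 405.3333 and Q = 1954/3 ≈ 651.3333.
ΔP = 405.3333 − 475 = -69.67.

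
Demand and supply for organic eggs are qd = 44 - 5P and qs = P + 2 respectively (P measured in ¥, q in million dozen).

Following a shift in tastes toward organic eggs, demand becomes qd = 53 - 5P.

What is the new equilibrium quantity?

10.5

Before the shock: 44 - 5P = P + 2 ⇒ 42 = 6P ⇒ P = 7, q = 9.
The shock moves the curves to qd = 53 - 5P and qs = P + 2.
Clearing the new market: 53 - 5P = P + 2, so P = 8.5 and q = 10.5.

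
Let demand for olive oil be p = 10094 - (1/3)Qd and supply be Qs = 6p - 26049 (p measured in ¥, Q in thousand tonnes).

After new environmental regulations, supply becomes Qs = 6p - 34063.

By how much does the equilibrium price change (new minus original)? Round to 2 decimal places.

Before the shock: 30282 - 3p = 6p - 26049 ⇒ 56331 = 9p ⇒ p = 6259, Q = 11505.
After the shift, demand is Qd = 30282 - 3p and supply is Qs = 6p - 34063.
Equate the new curves: 30282 - 3p = 6p - 34063, giving 64345 = 9p, p = 64345/9 ≈ 7149.4444, Q = 26501/3 ≈ 8833.6667.
Δp = 7149.4444 − 6259 = +890.44.

+890.44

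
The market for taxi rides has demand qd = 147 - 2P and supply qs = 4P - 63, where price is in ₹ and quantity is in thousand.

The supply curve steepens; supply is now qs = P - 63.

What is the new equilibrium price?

Original equilibrium: 147 - 2P = 4P - 63 gives 210 = 6P, so P = 35 and q = 77.
After the shift, demand is qd = 147 - 2P and supply is qs = P - 63.
Clearing the new market: 147 - 2P = P - 63, so P = 70 and q = 7.

70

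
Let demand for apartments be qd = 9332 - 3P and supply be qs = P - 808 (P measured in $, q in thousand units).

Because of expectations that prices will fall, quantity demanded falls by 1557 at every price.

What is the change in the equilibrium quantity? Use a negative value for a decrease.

-389.25

Before the shock: 9332 - 3P = P - 808 ⇒ 10140 = 4P ⇒ P = 2535, q = 1727.
After the shift, demand is qd = 7775 - 3P and supply is qs = P - 808.
New equilibrium: 7775 - 3P = P - 808 ⇒ 8583 = 4P ⇒ P = 2145.75, q = 1337.75.
Δq = 1337.75 − 1727 = -389.25.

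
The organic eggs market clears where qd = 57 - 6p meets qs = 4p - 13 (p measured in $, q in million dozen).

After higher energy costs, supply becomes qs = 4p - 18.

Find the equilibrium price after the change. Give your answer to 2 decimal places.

Original equilibrium: 57 - 6p = 4p - 13 gives 70 = 10p, so p = 7 and q = 15.
After the shift, demand is qd = 57 - 6p and supply is qs = 4p - 18.
Setting them equal: 57 - 6p = 4p - 18 → 75 = 10p, so p = 7.5 and q = 12.

7.50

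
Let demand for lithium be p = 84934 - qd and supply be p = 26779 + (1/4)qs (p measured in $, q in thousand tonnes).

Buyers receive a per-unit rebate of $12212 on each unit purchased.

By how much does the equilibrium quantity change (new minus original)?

Original equilibrium: 84934 - p = 4p - 107116 gives 192050 = 5p, so p = 38410 and q = 46524.
Since buyers' out-of-pocket price is the market price minus the rebate, the effective demand curve becomes qd = 97146 - p.
New equilibrium: 97146 - p = 4p - 107116 ⇒ 204262 = 5p ⇒ p = 40852.4, q = 56293.6.
Δq = 56293.6 − 46524 = +9769.6.

+9769.6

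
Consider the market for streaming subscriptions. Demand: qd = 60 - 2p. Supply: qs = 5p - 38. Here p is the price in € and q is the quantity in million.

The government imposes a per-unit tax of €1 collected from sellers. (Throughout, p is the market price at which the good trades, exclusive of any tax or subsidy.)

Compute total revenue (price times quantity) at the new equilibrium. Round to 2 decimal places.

449.84

Initially, 60 - 2p = 5p - 38, so 98 = 7p and p = 14, q = 32.
Since sellers keep the price net of the tax, the effective supply curve becomes qs = 5p - 43.
Equate the new curves: 60 - 2p = 5p - 43, giving 103 = 7p, p = 103/7 ≈ 14.7143, q = 214/7 ≈ 30.5714.
New expenditure = 14.7143 × 30.5714 = 449.84.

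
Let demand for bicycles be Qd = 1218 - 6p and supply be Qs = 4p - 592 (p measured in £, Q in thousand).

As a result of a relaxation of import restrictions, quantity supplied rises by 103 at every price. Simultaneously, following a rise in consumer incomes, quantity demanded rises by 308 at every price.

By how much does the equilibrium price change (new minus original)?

Original equilibrium: 1218 - 6p = 4p - 592 gives 1810 = 10p, so p = 181 and Q = 132.
The new curves are Qd = 1526 - 6p (demand) and Qs = 4p - 489 (supply).
New equilibrium: 1526 - 6p = 4p - 489 ⇒ 2015 = 10p ⇒ p = 201.5, Q = 317.
Δp = 201.5 − 181 = +20.5.

+20.5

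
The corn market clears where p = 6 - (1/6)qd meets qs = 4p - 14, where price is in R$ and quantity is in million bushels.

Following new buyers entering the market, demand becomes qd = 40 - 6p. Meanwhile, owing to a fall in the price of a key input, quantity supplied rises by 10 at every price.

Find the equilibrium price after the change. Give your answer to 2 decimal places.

Solve the original market: 36 - 6p = 4p - 14, hence p = 5 and q = 6.
The shock moves the curves to qd = 40 - 6p and qs = 4p - 4.
Clearing the new market: 40 - 6p = 4p - 4, so p = 4.4 and q = 13.6.

4.40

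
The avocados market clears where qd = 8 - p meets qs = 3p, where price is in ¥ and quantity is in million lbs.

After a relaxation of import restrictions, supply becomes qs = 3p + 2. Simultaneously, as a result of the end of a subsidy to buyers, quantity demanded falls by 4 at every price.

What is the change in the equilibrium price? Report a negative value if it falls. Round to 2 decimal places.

Solve the original market: 8 - p = 3p, hence p = 2 and q = 6.
After the shift, demand is qd = 4 - p and supply is qs = 3p + 2.
Clearing the new market: 4 - p = 3p + 2, so p = 0.5 and q = 3.5.
Δp = 0.5 − 2 = -1.50.

-1.50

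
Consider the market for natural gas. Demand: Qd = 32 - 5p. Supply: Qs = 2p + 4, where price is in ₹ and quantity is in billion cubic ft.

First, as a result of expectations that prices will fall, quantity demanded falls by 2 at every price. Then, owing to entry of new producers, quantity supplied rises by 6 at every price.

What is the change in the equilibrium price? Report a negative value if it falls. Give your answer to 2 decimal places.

-1.14

Solve the original market: 32 - 5p = 2p + 4, hence p = 4 and Q = 12.
After the shift, demand is Qd = 30 - 5p and supply is Qs = 2p + 10.
Setting them equal: 30 - 5p = 2p + 10 → 20 = 7p, so p = 20/7 ≈ 2.8571 and Q = 110/7 ≈ 15.7143.
Δp = 2.8571 − 4 = -1.14.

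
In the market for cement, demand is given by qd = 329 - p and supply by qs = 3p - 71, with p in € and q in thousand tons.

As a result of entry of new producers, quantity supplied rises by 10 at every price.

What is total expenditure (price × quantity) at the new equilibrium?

22571.25

Before the shock: 329 - p = 3p - 71 ⇒ 400 = 4p ⇒ p = 100, q = 229.
With the change applied: demand qd = 329 - p, supply qs = 3p - 61.
Setting them equal: 329 - p = 3p - 61 → 390 = 4p, so p = 97.5 and q = 231.5.
New expenditure = 97.5 × 231.5 = 22571.25.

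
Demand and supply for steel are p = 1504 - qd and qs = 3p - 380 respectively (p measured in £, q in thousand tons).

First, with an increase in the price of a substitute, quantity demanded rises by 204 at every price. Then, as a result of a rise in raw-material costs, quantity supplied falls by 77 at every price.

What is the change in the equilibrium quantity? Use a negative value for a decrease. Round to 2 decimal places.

Original equilibrium: 1504 - p = 3p - 380 gives 1884 = 4p, so p = 471 and q = 1033.
The new curves are qd = 1708 - p (demand) and qs = 3p - 457 (supply).
Setting them equal: 1708 - p = 3p - 457 → 2165 = 4p, so p = 541.25 and q = 1166.75.
Δq = 1166.75 − 1033 = +133.75.

+133.75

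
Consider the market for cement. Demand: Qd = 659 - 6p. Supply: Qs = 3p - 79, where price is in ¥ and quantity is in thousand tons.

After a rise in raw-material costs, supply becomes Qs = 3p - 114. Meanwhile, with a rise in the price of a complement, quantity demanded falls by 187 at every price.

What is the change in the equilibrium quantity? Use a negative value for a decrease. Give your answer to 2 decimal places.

-85.67

Original equilibrium: 659 - 6p = 3p - 79 gives 738 = 9p, so p = 82 and Q = 167.
With the change applied: demand Qd = 472 - 6p, supply Qs = 3p - 114.
Setting them equal: 472 - 6p = 3p - 114 → 586 = 9p, so p = 586/9 ≈ 65.1111 and Q = 244/3 ≈ 81.3333.
ΔQ = 81.3333 − 167 = -85.67.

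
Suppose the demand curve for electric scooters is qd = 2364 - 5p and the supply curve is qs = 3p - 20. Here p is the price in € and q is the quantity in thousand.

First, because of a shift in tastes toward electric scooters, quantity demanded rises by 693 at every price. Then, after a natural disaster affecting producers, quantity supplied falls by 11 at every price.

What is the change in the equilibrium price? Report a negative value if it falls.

+88

Initially, 2364 - 5p = 3p - 20, so 2384 = 8p and p = 298, q = 874.
After the shift, demand is qd = 3057 - 5p and supply is qs = 3p - 31.
New equilibrium: 3057 - 5p = 3p - 31 ⇒ 3088 = 8p ⇒ p = 386, q = 1127.
Δp = 386 − 298 = +88.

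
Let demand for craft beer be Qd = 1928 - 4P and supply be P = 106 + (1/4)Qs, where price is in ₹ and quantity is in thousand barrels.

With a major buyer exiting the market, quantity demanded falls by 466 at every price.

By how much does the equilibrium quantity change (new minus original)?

Original equilibrium: 1928 - 4P = 4P - 424 gives 2352 = 8P, so P = 294 and Q = 752.
The new curves are Qd = 1462 - 4P (demand) and Qs = 4P - 424 (supply).
Equate the new curves: 1462 - 4P = 4P - 424, giving 1886 = 8P, P = 235.75, Q = 519.
ΔQ = 519 − 752 = -233.

-233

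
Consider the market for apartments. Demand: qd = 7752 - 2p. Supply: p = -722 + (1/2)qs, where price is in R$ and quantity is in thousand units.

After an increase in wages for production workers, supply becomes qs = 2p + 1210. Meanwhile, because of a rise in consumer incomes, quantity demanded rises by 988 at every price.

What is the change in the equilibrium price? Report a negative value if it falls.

Solve the original market: 7752 - 2p = 2p + 1444, hence p = 1577 and q = 4598.
The shock moves the curves to qd = 8740 - 2p and qs = 2p + 1210.
Equate the new curves: 8740 - 2p = 2p + 1210, giving 7530 = 4p, p = 1882.5, q = 4975.
Δp = 1882.5 − 1577 = +305.5.

+305.5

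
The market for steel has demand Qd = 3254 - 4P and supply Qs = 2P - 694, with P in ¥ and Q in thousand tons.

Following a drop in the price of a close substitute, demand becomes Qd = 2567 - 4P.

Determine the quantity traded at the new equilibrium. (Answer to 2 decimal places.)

Before the shock: 3254 - 4P = 2P - 694 ⇒ 3948 = 6P ⇒ P = 658, Q = 622.
The shock moves the curves to Qd = 2567 - 4P and Qs = 2P - 694.
Clearing the new market: 2567 - 4P = 2P - 694, so P = 543.5 and Q = 393.

393.00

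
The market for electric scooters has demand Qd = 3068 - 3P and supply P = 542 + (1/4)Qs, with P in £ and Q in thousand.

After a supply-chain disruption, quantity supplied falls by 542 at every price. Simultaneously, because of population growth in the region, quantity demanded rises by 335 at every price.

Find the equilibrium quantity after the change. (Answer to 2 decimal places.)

783.14

Before the shock: 3068 - 3P = 4P - 2168 ⇒ 5236 = 7P ⇒ P = 748, Q = 824.
With the change applied: demand Qd = 3403 - 3P, supply Qs = 4P - 2710.
Setting them equal: 3403 - 3P = 4P - 2710 → 6113 = 7P, so P = 6113/7 ≈ 873.2857 and Q = 5482/7 ≈ 783.1429.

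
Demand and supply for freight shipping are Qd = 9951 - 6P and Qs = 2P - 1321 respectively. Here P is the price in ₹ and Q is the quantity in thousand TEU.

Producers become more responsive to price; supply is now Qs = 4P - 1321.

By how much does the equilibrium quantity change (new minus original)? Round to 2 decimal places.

+1690.80

Before the shock: 9951 - 6P = 2P - 1321 ⇒ 11272 = 8P ⇒ P = 1409, Q = 1497.
The shock moves the curves to Qd = 9951 - 6P and Qs = 4P - 1321.
Setting them equal: 9951 - 6P = 4P - 1321 → 11272 = 10P, so P = 1127.2 and Q = 3187.8.
ΔQ = 3187.8 − 1497 = +1690.80.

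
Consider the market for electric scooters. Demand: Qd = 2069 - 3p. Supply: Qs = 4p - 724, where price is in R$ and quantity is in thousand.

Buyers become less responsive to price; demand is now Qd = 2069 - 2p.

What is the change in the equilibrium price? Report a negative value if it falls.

+66.5

Before the shock: 2069 - 3p = 4p - 724 ⇒ 2793 = 7p ⇒ p = 399, Q = 872.
With the change applied: demand Qd = 2069 - 2p, supply Qs = 4p - 724.
Equate the new curves: 2069 - 2p = 4p - 724, giving 2793 = 6p, p = 465.5, Q = 1138.
Δp = 465.5 − 399 = +66.5.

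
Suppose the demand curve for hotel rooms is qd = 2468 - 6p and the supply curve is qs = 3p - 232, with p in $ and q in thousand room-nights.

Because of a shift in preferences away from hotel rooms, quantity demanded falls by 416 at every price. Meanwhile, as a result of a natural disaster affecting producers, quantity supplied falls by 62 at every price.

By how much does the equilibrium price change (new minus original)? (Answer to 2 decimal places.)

-39.33

Original equilibrium: 2468 - 6p = 3p - 232 gives 2700 = 9p, so p = 300 and q = 668.
The new curves are qd = 2052 - 6p (demand) and qs = 3p - 294 (supply).
Equate the new curves: 2052 - 6p = 3p - 294, giving 2346 = 9p, p = 782/3 ≈ 260.6667, q = 488.
Δp = 260.6667 − 300 = -39.33.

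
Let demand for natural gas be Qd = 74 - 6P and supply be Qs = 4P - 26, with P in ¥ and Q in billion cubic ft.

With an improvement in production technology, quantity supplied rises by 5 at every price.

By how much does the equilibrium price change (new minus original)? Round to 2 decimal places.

-0.50

Initially, 74 - 6P = 4P - 26, so 100 = 10P and P = 10, Q = 14.
The new curves are Qd = 74 - 6P (demand) and Qs = 4P - 21 (supply).
New equilibrium: 74 - 6P = 4P - 21 ⇒ 95 = 10P ⇒ P = 9.5, Q = 17.
ΔP = 9.5 − 10 = -0.50.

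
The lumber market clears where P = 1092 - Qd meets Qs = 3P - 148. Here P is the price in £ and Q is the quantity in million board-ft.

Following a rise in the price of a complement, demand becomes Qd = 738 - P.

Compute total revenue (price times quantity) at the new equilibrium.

114404.75

Before the shock: 1092 - P = 3P - 148 ⇒ 1240 = 4P ⇒ P = 310, Q = 782.
The shock moves the curves to Qd = 738 - P and Qs = 3P - 148.
Clearing the new market: 738 - P = 3P - 148, so P = 221.5 and Q = 516.5.
New expenditure = 221.5 × 516.5 = 114404.75.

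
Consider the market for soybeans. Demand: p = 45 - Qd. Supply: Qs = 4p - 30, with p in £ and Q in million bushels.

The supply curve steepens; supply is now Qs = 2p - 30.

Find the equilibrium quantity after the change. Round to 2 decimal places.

20.00

Initially, 45 - p = 4p - 30, so 75 = 5p and p = 15, Q = 30.
After the shift, demand is Qd = 45 - p and supply is Qs = 2p - 30.
Setting them equal: 45 - p = 2p - 30 → 75 = 3p, so p = 25 and Q = 20.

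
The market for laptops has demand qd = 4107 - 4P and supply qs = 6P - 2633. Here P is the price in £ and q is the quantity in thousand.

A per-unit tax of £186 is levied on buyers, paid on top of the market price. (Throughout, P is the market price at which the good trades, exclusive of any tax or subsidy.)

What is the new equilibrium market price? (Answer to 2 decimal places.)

599.60

Before the shock: 4107 - 4P = 6P - 2633 ⇒ 6740 = 10P ⇒ P = 674, q = 1411.
Since buyers pay the price plus the tax, the effective demand curve becomes qd = 3363 - 4P.
Clearing the new market: 3363 - 4P = 6P - 2633, so P = 599.6 and q = 964.6.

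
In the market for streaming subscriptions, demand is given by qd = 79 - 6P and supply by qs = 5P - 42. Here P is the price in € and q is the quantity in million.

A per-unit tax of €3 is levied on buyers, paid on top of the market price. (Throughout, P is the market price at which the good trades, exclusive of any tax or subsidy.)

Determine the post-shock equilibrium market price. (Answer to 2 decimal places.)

Original equilibrium: 79 - 6P = 5P - 42 gives 121 = 11P, so P = 11 and q = 13.
Since buyers pay the price plus the tax, the effective demand curve becomes qd = 61 - 6P.
Clearing the new market: 61 - 6P = 5P - 42, so P = 103/11 ≈ 9.3636 and q = 53/11 ≈ 4.8182.

9.36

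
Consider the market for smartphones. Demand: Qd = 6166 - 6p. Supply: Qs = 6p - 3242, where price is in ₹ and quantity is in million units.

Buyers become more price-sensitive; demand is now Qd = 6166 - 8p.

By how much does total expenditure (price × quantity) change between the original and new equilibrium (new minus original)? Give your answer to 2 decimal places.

-615328.00

Original equilibrium: 6166 - 6p = 6p - 3242 gives 9408 = 12p, so p = 784 and Q = 1462.
The new curves are Qd = 6166 - 8p (demand) and Qs = 6p - 3242 (supply).
Equate the new curves: 6166 - 8p = 6p - 3242, giving 9408 = 14p, p = 672, Q = 790.
Expenditure moves from 784×1462 = 1146208 to 672×790 = 530880; change = -615328.00.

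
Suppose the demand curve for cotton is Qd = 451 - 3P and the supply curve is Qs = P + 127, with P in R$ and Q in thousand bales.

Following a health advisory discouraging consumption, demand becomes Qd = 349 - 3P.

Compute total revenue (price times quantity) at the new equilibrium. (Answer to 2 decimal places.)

Before the shock: 451 - 3P = P + 127 ⇒ 324 = 4P ⇒ P = 81, Q = 208.
The new curves are Qd = 349 - 3P (demand) and Qs = P + 127 (supply).
Setting them equal: 349 - 3P = P + 127 → 222 = 4P, so P = 55.5 and Q = 182.5.
New expenditure = 55.5 × 182.5 = 10128.75.

10128.75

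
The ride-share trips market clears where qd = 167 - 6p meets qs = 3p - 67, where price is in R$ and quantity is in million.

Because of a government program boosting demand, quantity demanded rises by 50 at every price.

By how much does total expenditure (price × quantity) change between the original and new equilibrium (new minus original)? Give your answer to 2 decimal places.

Initially, 167 - 6p = 3p - 67, so 234 = 9p and p = 26, q = 11.
After the shift, demand is qd = 217 - 6p and supply is qs = 3p - 67.
Equate the new curves: 217 - 6p = 3p - 67, giving 284 = 9p, p = 284/9 ≈ 31.5556, q = 83/3 ≈ 27.6667.
Expenditure moves from 26×11 = 286 to 31.5556×27.6667 = 873.0370; change = +587.04.

+587.04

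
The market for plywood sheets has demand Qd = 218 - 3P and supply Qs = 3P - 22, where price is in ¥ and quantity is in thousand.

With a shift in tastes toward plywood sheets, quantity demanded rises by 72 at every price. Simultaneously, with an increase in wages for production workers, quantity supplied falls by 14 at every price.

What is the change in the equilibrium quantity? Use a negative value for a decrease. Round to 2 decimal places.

Initially, 218 - 3P = 3P - 22, so 240 = 6P and P = 40, Q = 98.
With the change applied: demand Qd = 290 - 3P, supply Qs = 3P - 36.
Equate the new curves: 290 - 3P = 3P - 36, giving 326 = 6P, P = 163/3 ≈ 54.3333, Q = 127.
ΔQ = 127 − 98 = +29.00.

+29.00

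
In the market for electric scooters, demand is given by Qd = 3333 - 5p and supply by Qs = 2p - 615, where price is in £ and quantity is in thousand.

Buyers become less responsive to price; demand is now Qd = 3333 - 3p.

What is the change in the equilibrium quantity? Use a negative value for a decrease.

+451.2

Initially, 3333 - 5p = 2p - 615, so 3948 = 7p and p = 564, Q = 513.
With the change applied: demand Qd = 3333 - 3p, supply Qs = 2p - 615.
New equilibrium: 3333 - 3p = 2p - 615 ⇒ 3948 = 5p ⇒ p = 789.6, Q = 964.2.
ΔQ = 964.2 − 513 = +451.2.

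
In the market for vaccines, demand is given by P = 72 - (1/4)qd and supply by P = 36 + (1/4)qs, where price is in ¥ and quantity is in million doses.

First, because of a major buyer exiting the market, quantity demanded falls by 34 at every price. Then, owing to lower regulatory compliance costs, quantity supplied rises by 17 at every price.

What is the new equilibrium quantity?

Original equilibrium: 288 - 4P = 4P - 144 gives 432 = 8P, so P = 54 and q = 72.
The shock moves the curves to qd = 254 - 4P and qs = 4P - 127.
Setting them equal: 254 - 4P = 4P - 127 → 381 = 8P, so P = 47.625 and q = 63.5.

63.5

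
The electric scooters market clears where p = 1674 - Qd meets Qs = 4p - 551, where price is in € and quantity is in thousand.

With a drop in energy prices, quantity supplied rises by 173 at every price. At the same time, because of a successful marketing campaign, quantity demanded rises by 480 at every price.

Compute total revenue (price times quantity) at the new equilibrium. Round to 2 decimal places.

Before the shock: 1674 - p = 4p - 551 ⇒ 2225 = 5p ⇒ p = 445, Q = 1229.
With the change applied: demand Qd = 2154 - p, supply Qs = 4p - 378.
Clearing the new market: 2154 - p = 4p - 378, so p = 506.4 and Q = 1647.6.
New expenditure = 506.4 × 1647.6 = 834344.64.

834344.64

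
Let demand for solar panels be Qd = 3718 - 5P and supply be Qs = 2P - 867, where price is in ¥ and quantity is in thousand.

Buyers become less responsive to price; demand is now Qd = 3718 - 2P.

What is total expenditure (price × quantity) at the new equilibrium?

1633979.375

Initially, 3718 - 5P = 2P - 867, so 4585 = 7P and P = 655, Q = 443.
After the shift, demand is Qd = 3718 - 2P and supply is Qs = 2P - 867.
Setting them equal: 3718 - 2P = 2P - 867 → 4585 = 4P, so P = 1146.25 and Q = 1425.5.
New expenditure = 1146.25 × 1425.5 = 1633979.375.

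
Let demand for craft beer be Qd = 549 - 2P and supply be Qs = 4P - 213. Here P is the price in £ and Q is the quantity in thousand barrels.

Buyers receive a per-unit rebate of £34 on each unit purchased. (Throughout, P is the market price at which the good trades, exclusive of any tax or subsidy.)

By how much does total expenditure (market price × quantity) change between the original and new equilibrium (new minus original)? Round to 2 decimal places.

+9614.44

Initially, 549 - 2P = 4P - 213, so 762 = 6P and P = 127, Q = 295.
Since buyers' out-of-pocket price is the market price minus the rebate, the effective demand curve becomes Qd = 617 - 2P.
Setting them equal: 617 - 2P = 4P - 213 → 830 = 6P, so P = 415/3 ≈ 138.3333 and Q = 1021/3 ≈ 340.3333.
Expenditure moves from 127×295 = 37465 to 138.3333×340.3333 = 47079.4444; change = +9614.44.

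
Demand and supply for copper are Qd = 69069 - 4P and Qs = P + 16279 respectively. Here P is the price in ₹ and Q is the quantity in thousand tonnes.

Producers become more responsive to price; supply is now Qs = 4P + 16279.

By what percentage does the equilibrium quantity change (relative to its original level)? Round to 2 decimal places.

+59.01

Original equilibrium: 69069 - 4P = P + 16279 gives 52790 = 5P, so P = 10558 and Q = 26837.
With the change applied: demand Qd = 69069 - 4P, supply Qs = 4P + 16279.
Equate the new curves: 69069 - 4P = 4P + 16279, giving 52790 = 8P, P = 6598.75, Q = 42674.
%ΔQ = (42674 − 26837) / 26837 × 100 = +59.01%.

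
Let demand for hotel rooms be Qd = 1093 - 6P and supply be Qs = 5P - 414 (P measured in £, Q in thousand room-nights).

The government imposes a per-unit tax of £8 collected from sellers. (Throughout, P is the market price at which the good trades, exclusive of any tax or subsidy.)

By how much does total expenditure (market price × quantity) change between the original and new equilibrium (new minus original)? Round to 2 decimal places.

Before the shock: 1093 - 6P = 5P - 414 ⇒ 1507 = 11P ⇒ P = 137, Q = 271.
Since sellers keep the price net of the tax, the effective supply curve becomes Qs = 5P - 454.
Equate the new curves: 1093 - 6P = 5P - 454, giving 1547 = 11P, P = 1547/11 ≈ 140.6364, Q = 2741/11 ≈ 249.1818.
Expenditure moves from 137×271 = 37127 to 140.6364×249.1818 = 35044.0248; change = -2082.98.

-2082.98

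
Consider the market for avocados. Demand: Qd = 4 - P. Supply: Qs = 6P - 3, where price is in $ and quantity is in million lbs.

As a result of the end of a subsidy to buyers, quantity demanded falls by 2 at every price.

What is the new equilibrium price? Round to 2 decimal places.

Before the shock: 4 - P = 6P - 3 ⇒ 7 = 7P ⇒ P = 1, Q = 3.
The shock moves the curves to Qd = 2 - P and Qs = 6P - 3.
New equilibrium: 2 - P = 6P - 3 ⇒ 5 = 7P ⇒ P = 5/7 ≈ 0.7143, Q = 9/7 ≈ 1.2857.

0.71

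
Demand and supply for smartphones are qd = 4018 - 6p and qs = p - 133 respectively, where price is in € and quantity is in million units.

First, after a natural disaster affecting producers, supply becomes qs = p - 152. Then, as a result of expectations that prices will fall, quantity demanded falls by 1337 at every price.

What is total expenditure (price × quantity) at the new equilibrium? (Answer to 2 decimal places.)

Solve the original market: 4018 - 6p = p - 133, hence p = 593 and q = 460.
With the change applied: demand qd = 2681 - 6p, supply qs = p - 152.
Clearing the new market: 2681 - 6p = p - 152, so p = 2833/7 ≈ 404.7143 and q = 1769/7 ≈ 252.7143.
New expenditure = 404.7143 × 252.7143 = 102277.08.

102277.08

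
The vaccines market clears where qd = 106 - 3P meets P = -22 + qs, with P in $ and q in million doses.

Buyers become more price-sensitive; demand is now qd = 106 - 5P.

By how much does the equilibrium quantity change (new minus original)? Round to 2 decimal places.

-7.00

Initially, 106 - 3P = P + 22, so 84 = 4P and P = 21, q = 43.
The new curves are qd = 106 - 5P (demand) and qs = P + 22 (supply).
Clearing the new market: 106 - 5P = P + 22, so P = 14 and q = 36.
Δq = 36 − 43 = -7.00.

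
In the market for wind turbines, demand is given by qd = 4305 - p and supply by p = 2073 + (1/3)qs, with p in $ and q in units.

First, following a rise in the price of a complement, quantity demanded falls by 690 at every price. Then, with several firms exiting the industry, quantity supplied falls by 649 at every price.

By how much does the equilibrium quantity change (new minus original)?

Before the shock: 4305 - p = 3p - 6219 ⇒ 10524 = 4p ⇒ p = 2631, q = 1674.
The new curves are qd = 3615 - p (demand) and qs = 3p - 6868 (supply).
Equate the new curves: 3615 - p = 3p - 6868, giving 10483 = 4p, p = 2620.75, q = 994.25.
Δq = 994.25 − 1674 = -679.75.

-679.75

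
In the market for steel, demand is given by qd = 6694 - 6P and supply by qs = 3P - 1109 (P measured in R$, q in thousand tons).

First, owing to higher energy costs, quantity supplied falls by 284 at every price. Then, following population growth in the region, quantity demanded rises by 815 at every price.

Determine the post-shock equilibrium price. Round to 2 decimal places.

989.11

Solve the original market: 6694 - 6P = 3P - 1109, hence P = 867 and q = 1492.
With the change applied: demand qd = 7509 - 6P, supply qs = 3P - 1393.
New equilibrium: 7509 - 6P = 3P - 1393 ⇒ 8902 = 9P ⇒ P = 8902/9 ≈ 989.1111, q = 4723/3 ≈ 1574.3333.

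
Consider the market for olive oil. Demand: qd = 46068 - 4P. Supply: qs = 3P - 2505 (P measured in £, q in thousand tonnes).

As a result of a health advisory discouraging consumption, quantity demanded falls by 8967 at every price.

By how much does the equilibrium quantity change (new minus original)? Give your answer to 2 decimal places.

Before the shock: 46068 - 4P = 3P - 2505 ⇒ 48573 = 7P ⇒ P = 6939, q = 18312.
The shock moves the curves to qd = 37101 - 4P and qs = 3P - 2505.
New equilibrium: 37101 - 4P = 3P - 2505 ⇒ 39606 = 7P ⇒ P = 5658, q = 14469.
Δq = 14469 − 18312 = -3843.00.

-3843.00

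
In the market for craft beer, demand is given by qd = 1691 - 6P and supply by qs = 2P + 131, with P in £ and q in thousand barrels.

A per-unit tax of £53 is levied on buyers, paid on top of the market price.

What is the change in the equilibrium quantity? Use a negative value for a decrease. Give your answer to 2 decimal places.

-79.50

Original equilibrium: 1691 - 6P = 2P + 131 gives 1560 = 8P, so P = 195 and q = 521.
Since buyers pay the price plus the tax, the effective demand curve becomes qd = 1373 - 6P.
Equate the new curves: 1373 - 6P = 2P + 131, giving 1242 = 8P, P = 155.25, q = 441.5.
Δq = 441.5 − 521 = -79.50.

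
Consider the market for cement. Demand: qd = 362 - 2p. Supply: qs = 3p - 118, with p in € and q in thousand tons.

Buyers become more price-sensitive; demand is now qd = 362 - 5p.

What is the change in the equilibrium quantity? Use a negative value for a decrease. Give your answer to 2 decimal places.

-108.00

Before the shock: 362 - 2p = 3p - 118 ⇒ 480 = 5p ⇒ p = 96, q = 170.
The new curves are qd = 362 - 5p (demand) and qs = 3p - 118 (supply).
New equilibrium: 362 - 5p = 3p - 118 ⇒ 480 = 8p ⇒ p = 60, q = 62.
Δq = 62 − 170 = -108.00.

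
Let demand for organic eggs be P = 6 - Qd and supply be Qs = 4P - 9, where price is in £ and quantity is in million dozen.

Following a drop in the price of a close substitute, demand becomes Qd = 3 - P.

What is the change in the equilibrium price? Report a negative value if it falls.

-0.6

Initially, 6 - P = 4P - 9, so 15 = 5P and P = 3, Q = 3.
With the change applied: demand Qd = 3 - P, supply Qs = 4P - 9.
Clearing the new market: 3 - P = 4P - 9, so P = 2.4 and Q = 0.6.
ΔP = 2.4 − 3 = -0.6.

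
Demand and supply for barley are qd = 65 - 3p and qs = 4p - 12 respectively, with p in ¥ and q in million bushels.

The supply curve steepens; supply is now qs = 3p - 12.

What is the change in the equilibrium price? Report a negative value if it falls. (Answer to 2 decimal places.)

Solve the original market: 65 - 3p = 4p - 12, hence p = 11 and q = 32.
The shock moves the curves to qd = 65 - 3p and qs = 3p - 12.
Equate the new curves: 65 - 3p = 3p - 12, giving 77 = 6p, p = 77/6 ≈ 12.8333, q = 26.5.
Δp = 12.8333 − 11 = +1.83.

+1.83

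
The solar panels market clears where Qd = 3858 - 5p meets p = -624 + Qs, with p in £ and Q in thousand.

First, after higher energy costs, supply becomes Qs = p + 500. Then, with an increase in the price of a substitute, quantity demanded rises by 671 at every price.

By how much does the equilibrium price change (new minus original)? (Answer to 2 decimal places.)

+132.50

Solve the original market: 3858 - 5p = p + 624, hence p = 539 and Q = 1163.
With the change applied: demand Qd = 4529 - 5p, supply Qs = p + 500.
Setting them equal: 4529 - 5p = p + 500 → 4029 = 6p, so p = 671.5 and Q = 1171.5.
Δp = 671.5 − 539 = +132.50.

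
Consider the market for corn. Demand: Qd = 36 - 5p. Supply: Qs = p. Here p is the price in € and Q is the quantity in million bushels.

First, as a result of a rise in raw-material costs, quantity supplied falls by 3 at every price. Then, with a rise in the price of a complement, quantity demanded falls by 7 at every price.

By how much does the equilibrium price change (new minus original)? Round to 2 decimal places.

Initially, 36 - 5p = p, so 36 = 6p and p = 6, Q = 6.
With the change applied: demand Qd = 29 - 5p, supply Qs = p - 3.
Clearing the new market: 29 - 5p = p - 3, so p = 16/3 ≈ 5.3333 and Q = 7/3 ≈ 2.3333.
Δp = 5.3333 − 6 = -0.67.

-0.67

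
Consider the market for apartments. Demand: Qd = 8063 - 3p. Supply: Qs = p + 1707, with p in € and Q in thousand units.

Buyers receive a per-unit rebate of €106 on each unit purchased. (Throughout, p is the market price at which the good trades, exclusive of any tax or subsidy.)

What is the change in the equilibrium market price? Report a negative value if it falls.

Original equilibrium: 8063 - 3p = p + 1707 gives 6356 = 4p, so p = 1589 and Q = 3296.
Since buyers' out-of-pocket price is the market price minus the rebate, the effective demand curve becomes Qd = 8381 - 3p.
Setting them equal: 8381 - 3p = p + 1707 → 6674 = 4p, so p = 1668.5 and Q = 3375.5.
Δp = 1668.5 − 1589 = +79.5.

+79.5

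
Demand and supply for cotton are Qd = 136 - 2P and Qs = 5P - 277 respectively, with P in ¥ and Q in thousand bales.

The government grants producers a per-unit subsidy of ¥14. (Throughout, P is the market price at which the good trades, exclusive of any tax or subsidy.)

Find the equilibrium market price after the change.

Solve the original market: 136 - 2P = 5P - 277, hence P = 59 and Q = 18.
Since sellers receive the price plus the subsidy, the effective supply curve becomes Qs = 5P - 207.
Clearing the new market: 136 - 2P = 5P - 207, so P = 49 and Q = 38.

49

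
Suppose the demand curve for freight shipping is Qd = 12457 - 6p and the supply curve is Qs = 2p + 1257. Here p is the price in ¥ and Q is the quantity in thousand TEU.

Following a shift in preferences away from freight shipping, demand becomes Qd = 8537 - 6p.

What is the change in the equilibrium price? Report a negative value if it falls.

-490

Original equilibrium: 12457 - 6p = 2p + 1257 gives 11200 = 8p, so p = 1400 and Q = 4057.
The new curves are Qd = 8537 - 6p (demand) and Qs = 2p + 1257 (supply).
New equilibrium: 8537 - 6p = 2p + 1257 ⇒ 7280 = 8p ⇒ p = 910, Q = 3077.
Δp = 910 − 1400 = -490.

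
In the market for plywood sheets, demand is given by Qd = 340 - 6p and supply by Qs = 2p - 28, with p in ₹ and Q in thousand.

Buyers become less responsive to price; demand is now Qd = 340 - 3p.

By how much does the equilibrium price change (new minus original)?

Solve the original market: 340 - 6p = 2p - 28, hence p = 46 and Q = 64.
The new curves are Qd = 340 - 3p (demand) and Qs = 2p - 28 (supply).
Clearing the new market: 340 - 3p = 2p - 28, so p = 73.6 and Q = 119.2.
Δp = 73.6 − 46 = +27.6.

+27.6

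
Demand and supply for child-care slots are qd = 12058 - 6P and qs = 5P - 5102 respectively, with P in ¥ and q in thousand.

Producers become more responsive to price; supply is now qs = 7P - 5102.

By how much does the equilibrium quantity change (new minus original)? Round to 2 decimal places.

Solve the original market: 12058 - 6P = 5P - 5102, hence P = 1560 and q = 2698.
After the shift, demand is qd = 12058 - 6P and supply is qs = 7P - 5102.
Setting them equal: 12058 - 6P = 7P - 5102 → 17160 = 13P, so P = 1320 and q = 4138.
Δq = 4138 − 2698 = +1440.00.

+1440.00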